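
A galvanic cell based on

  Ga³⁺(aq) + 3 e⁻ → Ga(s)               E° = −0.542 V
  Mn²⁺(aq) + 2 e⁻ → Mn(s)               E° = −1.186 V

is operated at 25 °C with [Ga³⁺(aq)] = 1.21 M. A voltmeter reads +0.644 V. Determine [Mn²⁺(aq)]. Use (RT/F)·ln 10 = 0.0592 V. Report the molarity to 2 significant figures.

1.1 M

The Ga³⁺/Ga couple has the larger reduction potential, so it is the cathode: E°cell = −0.542 − (−1.186) = +0.644 V and n = 6.
Rearranging E = E° − (0.0592/n)·log Q gives log Q = 6(+0.644 − (+0.644))/0.0592 = 0.000.
The balanced reaction is 2 Ga³⁺(aq) + 3 Mn(s) → 2 Ga(s) + 3 Mn²⁺(aq), so Q = [Mn²⁺(aq)]^3 / [Ga³⁺(aq)]^2.
Isolating [Mn²⁺(aq)] in Q = 10^{0.000} yields log [Mn²⁺(aq)] = 0.055, i.e. 1.1 M.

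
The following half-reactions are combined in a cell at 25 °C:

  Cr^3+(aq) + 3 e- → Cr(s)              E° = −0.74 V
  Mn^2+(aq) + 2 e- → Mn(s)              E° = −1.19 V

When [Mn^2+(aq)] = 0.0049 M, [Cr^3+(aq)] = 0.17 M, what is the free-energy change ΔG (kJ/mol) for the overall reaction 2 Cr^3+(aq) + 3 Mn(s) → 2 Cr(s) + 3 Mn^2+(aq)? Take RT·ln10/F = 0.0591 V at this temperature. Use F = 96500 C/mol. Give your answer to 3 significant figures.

E°cell = −0.74 − (−1.19) = +0.45 V; the balanced reaction transfers n = 6 electrons.
Q = [Mn^2+(aq)]^3 / [Cr^3+(aq)]^2 = 4.07×10^−6, so log Q = −5.390 and E = +0.45 − (0.0591/6)(−5.390) = +0.5031 V.
Finally ΔG = −nFE = −(6)(96500 C/mol)(+0.5031 V) = −291 kJ/mol.

−291 kJ/mol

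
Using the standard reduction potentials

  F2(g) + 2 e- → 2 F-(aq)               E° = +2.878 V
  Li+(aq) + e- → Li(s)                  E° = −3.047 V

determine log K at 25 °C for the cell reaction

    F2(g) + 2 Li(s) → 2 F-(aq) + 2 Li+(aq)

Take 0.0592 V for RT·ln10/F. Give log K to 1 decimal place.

The F₂/F⁻ couple is reduced (cathode); E°cell = +2.878 − (−3.047) = +5.925 V with n = 2.
At equilibrium E = 0, so log K = nE°cell / 0.0592 = (2)(+5.925) / 0.0592 = 200.2.

log K = 200.2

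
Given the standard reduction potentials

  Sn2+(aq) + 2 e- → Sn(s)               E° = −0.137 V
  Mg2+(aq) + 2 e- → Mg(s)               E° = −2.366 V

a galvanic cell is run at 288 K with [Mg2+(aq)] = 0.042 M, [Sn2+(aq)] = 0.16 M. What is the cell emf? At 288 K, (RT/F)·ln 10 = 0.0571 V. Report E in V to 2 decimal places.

Sn²⁺/Sn is reduced (cathode, E° = −0.137 V) and Mg²⁺/Mg is oxidized (anode).
E°cell = E°cat − E°an = −0.137 − (−2.366) = +2.229 V; n = 2.
For the overall reaction Sn2+(aq) + Mg(s) → Sn(s) + Mg2+(aq), Q = [Mg2+(aq)] / [Sn2+(aq)] = 0.263, giving log Q = −0.581.
By the Nernst equation, E = +2.229 − (0.0571/2)·(−0.581) = +2.25 V.

+2.25 V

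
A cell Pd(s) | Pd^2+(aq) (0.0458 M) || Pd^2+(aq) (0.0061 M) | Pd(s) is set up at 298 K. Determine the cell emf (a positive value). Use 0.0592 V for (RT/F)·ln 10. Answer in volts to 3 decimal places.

For a concentration cell E°cell = 0, since both electrodes use the same couple.
The compartment with the higher Pd^2+(aq) concentration (0.0458 M) acts as the cathode; ions are reduced there and produced at the dilute (0.0061 M) anode.
With n = 2, Ecell = −(0.0592/2)·log([dilute]/[conc]) = −(0.0592/2)·log(0.0061/0.0458) = +0.026 V.

0.026 V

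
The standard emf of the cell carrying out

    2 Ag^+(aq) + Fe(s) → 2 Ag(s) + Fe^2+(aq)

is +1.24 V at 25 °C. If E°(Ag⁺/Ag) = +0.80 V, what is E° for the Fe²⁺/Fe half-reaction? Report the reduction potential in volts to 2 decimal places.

−0.44 V

In the reaction as written the Ag⁺/Ag couple is reduced (cathode) and Fe²⁺/Fe is oxidized (anode), so E°cell = E°(Ag⁺/Ag) − E°(Fe²⁺/Fe).
E°(Fe²⁺/Fe) = E°(cathode) − E°cell = +0.80 − (+1.24) = −0.44 V.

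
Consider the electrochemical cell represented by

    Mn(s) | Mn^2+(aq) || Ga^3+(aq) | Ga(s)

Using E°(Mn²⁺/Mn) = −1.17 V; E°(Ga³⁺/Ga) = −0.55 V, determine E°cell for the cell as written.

By convention the left-hand electrode in cell notation is the anode (oxidation) and the right-hand electrode is the cathode (reduction).
E°cell = E°(right) − E°(left) = −0.55 − (−1.17) = +0.62 V.

+0.62 V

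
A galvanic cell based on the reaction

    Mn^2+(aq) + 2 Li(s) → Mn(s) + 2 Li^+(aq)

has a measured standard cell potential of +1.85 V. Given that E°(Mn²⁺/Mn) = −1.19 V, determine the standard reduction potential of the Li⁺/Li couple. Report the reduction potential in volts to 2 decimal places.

In the reaction as written the Mn²⁺/Mn couple is reduced (cathode) and Li⁺/Li is oxidized (anode), so E°cell = E°(Mn²⁺/Mn) − E°(Li⁺/Li).
E°(Li⁺/Li) = E°(cathode) − E°cell = −1.19 − (+1.85) = −3.04 V.

−3.04 V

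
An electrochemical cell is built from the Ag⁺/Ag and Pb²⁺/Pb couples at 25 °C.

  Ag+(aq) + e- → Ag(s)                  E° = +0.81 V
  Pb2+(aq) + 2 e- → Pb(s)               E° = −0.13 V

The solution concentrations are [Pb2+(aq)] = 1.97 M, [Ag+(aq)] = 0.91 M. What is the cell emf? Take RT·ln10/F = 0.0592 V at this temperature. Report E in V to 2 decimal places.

Since E°(Ag⁺/Ag) > E°(Pb²⁺/Pb), Ag⁺/Ag serves as the cathode.
The standard potential is +0.81 − (−0.13) = +0.94 V and the balanced reaction transfers n = 2 electrons.
Balancing gives 2 Ag+(aq) + Pb(s) → 2 Ag(s) + Pb2+(aq); hence Q = [Pb2+(aq)] / [Ag+(aq)]^2 = 2.38 (log Q = 0.376).
Applying E = E° − (RT ln10/nF)·log Q gives +0.94 − (0.0592/2)(0.376) = +0.93 V.

+0.93 V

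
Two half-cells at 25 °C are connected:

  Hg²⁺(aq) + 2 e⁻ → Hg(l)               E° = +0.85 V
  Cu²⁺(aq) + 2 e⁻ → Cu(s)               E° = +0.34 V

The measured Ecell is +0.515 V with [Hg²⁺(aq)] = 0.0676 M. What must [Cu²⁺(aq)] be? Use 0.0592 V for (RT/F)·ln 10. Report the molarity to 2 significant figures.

0.046 M

With Hg²⁺/Hg at the cathode and Cu²⁺/Cu at the anode, E°cell = +0.85 − (+0.34) = +0.51 V (n = 2).
Rearranging E = E° − (0.0592/n)·log Q gives log Q = 2(+0.51 − (+0.515))/0.0592 = −0.169.
Balancing electrons gives Hg²⁺(aq) + Cu(s) → Hg(l) + Cu²⁺(aq); thus Q = [Cu²⁺(aq)] / [Hg²⁺(aq)].
Substituting the known concentrations and solving, log [Cu²⁺(aq)] = −1.339 and [Cu²⁺(aq)] = 0.046 M.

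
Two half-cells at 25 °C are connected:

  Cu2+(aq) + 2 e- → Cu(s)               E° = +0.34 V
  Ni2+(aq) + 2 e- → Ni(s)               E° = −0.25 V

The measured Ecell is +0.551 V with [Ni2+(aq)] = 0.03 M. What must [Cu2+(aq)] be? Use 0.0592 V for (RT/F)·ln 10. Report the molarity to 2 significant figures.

0.0014 M

The Cu²⁺/Cu couple has the larger reduction potential, so it is the cathode: E°cell = +0.34 − (−0.25) = +0.59 V and n = 2.
Since E = E° − (0.0592/n)·log Q, log Q = n(E° − E)/0.0592 = 1.318.
For Cu2+(aq) + Ni(s) → Cu(s) + Ni2+(aq), the reaction quotient is Q = [Ni2+(aq)] / [Cu2+(aq)].
Isolating [Cu2+(aq)] in Q = 10^{1.318} yields log [Cu2+(aq)] = −2.841, i.e. 0.0014 M.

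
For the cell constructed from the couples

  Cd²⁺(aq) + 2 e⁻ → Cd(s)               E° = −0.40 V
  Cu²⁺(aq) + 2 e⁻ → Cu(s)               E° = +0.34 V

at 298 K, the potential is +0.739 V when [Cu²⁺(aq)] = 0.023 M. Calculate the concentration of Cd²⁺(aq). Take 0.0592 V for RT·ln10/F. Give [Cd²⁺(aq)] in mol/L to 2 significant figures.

With Cu²⁺/Cu at the cathode and Cd²⁺/Cd at the anode, E°cell = +0.34 − (−0.40) = +0.74 V (n = 2).
From the Nernst equation, log Q = n(E° − E)/0.0592 = 2·(+0.74 − (+0.739))/0.0592 = 0.034.
Balancing electrons gives Cu²⁺(aq) + Cd(s) → Cu(s) + Cd²⁺(aq); thus Q = [Cd²⁺(aq)] / [Cu²⁺(aq)].
Solving for the unknown gives log [Cd²⁺(aq)] = −1.604, so [Cd²⁺(aq)] ≈ 0.025 M.

0.025 M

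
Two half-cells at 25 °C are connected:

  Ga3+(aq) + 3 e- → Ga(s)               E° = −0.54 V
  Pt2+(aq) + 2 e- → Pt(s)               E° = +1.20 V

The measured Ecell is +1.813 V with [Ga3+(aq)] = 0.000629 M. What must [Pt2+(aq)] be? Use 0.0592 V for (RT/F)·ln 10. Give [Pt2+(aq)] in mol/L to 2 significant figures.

2.1 M

The Pt²⁺/Pt couple has the larger reduction potential, so it is the cathode: E°cell = +1.20 − (−0.54) = +1.74 V and n = 6.
Rearranging E = E° − (0.0592/n)·log Q gives log Q = 6(+1.74 − (+1.813))/0.0592 = −7.399.
The balanced reaction is 3 Pt2+(aq) + 2 Ga(s) → 3 Pt(s) + 2 Ga3+(aq), so Q = [Ga3+(aq)]^2 / [Pt2+(aq)]^3.
Solving for the unknown gives log [Pt2+(aq)] = 0.332, so [Pt2+(aq)] ≈ 2.1 M.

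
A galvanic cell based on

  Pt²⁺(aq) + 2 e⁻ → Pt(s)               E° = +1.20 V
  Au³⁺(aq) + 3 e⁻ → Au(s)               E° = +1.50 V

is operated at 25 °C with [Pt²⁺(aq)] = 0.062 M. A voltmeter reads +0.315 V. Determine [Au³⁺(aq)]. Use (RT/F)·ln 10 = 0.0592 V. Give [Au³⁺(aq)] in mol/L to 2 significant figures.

0.089 M

Au³⁺/Au is the cathode (higher E°); E°cell = +1.50 − (+1.20) = +0.30 V with n = 6.
Rearranging E = E° − (0.0592/n)·log Q gives log Q = 6(+0.30 − (+0.315))/0.0592 = −1.520.
For 2 Au³⁺(aq) + 3 Pt(s) → 2 Au(s) + 3 Pt²⁺(aq), the reaction quotient is Q = [Pt²⁺(aq)]^3 / [Au³⁺(aq)]^2.
Substituting the known concentrations and solving, log [Au³⁺(aq)] = −1.051 and [Au³⁺(aq)] = 0.089 M.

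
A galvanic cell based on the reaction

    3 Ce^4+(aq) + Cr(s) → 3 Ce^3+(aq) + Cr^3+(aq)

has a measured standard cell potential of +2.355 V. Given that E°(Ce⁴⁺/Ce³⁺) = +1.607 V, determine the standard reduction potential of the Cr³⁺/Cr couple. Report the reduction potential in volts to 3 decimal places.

−0.748 V

In the reaction as written the Ce⁴⁺/Ce³⁺ couple is reduced (cathode) and Cr³⁺/Cr is oxidized (anode), so E°cell = E°(Ce⁴⁺/Ce³⁺) − E°(Cr³⁺/Cr).
E°(Cr³⁺/Cr) = E°(cathode) − E°cell = +1.607 − (+2.355) = −0.748 V.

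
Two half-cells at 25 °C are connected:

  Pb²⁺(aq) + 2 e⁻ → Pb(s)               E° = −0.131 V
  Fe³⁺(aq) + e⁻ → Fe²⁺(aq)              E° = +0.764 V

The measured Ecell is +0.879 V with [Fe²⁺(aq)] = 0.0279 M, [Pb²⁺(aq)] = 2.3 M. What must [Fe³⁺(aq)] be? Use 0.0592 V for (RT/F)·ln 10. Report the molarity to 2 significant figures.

Fe³⁺/Fe²⁺ is the cathode (higher E°); E°cell = +0.764 − (−0.131) = +0.895 V with n = 2.
Rearranging E = E° − (0.0592/n)·log Q gives log Q = 2(+0.895 − (+0.879))/0.0592 = 0.541.
Balancing electrons gives 2 Fe³⁺(aq) + Pb(s) → 2 Fe²⁺(aq) + Pb²⁺(aq); thus Q = ([Fe²⁺(aq)]^2·[Pb²⁺(aq)]) / [Fe³⁺(aq)]^2.
Solving for the unknown gives log [Fe³⁺(aq)] = −1.644, so [Fe³⁺(aq)] ≈ 0.023 M.

0.023 M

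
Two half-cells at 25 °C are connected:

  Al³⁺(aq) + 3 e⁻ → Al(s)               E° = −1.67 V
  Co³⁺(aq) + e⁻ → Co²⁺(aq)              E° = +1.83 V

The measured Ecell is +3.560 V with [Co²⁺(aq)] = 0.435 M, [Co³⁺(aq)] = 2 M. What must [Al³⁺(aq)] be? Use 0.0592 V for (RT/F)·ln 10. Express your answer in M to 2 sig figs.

0.089 M

The Co³⁺/Co²⁺ couple has the larger reduction potential, so it is the cathode: E°cell = +1.83 − (−1.67) = +3.50 V and n = 3.
Since E = E° − (0.0592/n)·log Q, log Q = n(E° − E)/0.0592 = −3.041.
For 3 Co³⁺(aq) + Al(s) → 3 Co²⁺(aq) + Al³⁺(aq), the reaction quotient is Q = ([Co²⁺(aq)]^3·[Al³⁺(aq)]) / [Co³⁺(aq)]^3.
Isolating [Al³⁺(aq)] in Q = 10^{−3.041} yields log [Al³⁺(aq)] = −1.053, i.e. 0.089 M.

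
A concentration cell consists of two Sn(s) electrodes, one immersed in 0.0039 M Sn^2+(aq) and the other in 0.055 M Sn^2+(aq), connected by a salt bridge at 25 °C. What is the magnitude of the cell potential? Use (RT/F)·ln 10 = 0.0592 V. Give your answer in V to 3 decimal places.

0.034 V

For a concentration cell E°cell = 0, since both electrodes use the same couple.
The compartment with the higher Sn^2+(aq) concentration (0.055 M) acts as the cathode; ions are reduced there and produced at the dilute (0.0039 M) anode.
With n = 2, Ecell = −(0.0592/2)·log([dilute]/[conc]) = −(0.0592/2)·log(0.0039/0.055) = +0.034 V.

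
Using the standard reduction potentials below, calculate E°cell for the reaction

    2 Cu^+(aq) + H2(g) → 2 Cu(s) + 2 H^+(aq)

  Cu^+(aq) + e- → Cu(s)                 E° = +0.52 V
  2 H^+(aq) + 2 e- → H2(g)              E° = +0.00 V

In the reaction as written, Cu^+(aq) is reduced (cathode) and H^+(aq) is produced by oxidation at the anode.
E°cell = E°(cathode) − E°(anode) = +0.52 − (+0.00) = +0.52 V.
The positive value indicates the reaction is spontaneous as written.

+0.52 V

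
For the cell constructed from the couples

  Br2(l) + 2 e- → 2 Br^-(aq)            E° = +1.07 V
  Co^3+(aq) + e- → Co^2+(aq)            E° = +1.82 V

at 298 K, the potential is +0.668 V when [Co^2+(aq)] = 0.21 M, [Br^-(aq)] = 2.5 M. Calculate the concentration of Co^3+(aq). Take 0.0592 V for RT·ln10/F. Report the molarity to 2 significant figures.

With Co³⁺/Co²⁺ at the cathode and Br₂/Br⁻ at the anode, E°cell = +1.82 − (+1.07) = +0.75 V (n = 2).
Rearranging E = E° − (0.0592/n)·log Q gives log Q = 2(+0.75 − (+0.668))/0.0592 = 2.770.
For 2 Co^3+(aq) + 2 Br^-(aq) → 2 Co^2+(aq) + Br2(l), the reaction quotient is Q = [Co^2+(aq)]^2 / ([Co^3+(aq)]^2·[Br^-(aq)]^2).
Solving for the unknown gives log [Co^3+(aq)] = −2.461, so [Co^3+(aq)] ≈ 0.0035 M.

0.0035 M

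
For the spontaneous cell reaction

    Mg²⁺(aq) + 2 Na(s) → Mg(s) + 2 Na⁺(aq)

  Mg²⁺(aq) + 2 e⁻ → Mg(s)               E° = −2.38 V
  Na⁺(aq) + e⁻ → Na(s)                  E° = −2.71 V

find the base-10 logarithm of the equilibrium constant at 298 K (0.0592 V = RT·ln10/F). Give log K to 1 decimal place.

The Mg²⁺/Mg couple is reduced (cathode); E°cell = −2.38 − (−2.71) = +0.33 V with n = 2.
At equilibrium E = 0, so log K = nE°cell / 0.0592 = (2)(+0.33) / 0.0592 = 11.1.

log K = 11.1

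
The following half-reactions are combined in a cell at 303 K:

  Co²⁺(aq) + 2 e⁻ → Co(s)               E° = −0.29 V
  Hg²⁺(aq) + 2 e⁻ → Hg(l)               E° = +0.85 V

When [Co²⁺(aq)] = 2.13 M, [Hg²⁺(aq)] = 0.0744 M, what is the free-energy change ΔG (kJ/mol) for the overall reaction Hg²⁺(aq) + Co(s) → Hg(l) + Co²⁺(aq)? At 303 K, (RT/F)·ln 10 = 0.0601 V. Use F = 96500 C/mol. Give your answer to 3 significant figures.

E°cell = +0.85 − (−0.29) = +1.14 V; the balanced reaction transfers n = 2 electrons.
Q = [Co²⁺(aq)] / [Hg²⁺(aq)] = 28.6, so log Q = 1.457 and E = +1.14 − (0.0601/2)(1.457) = +1.0962 V.
Then ΔG = −nFE = −2 × 96500 × +1.0962 J/mol = −212 kJ/mol.

−212 kJ/mol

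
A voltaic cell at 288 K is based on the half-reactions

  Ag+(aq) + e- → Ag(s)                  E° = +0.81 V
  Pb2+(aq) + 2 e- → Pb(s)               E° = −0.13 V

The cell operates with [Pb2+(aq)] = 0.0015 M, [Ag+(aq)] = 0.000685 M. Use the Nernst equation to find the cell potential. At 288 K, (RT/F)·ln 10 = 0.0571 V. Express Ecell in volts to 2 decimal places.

+0.84 V

The Ag⁺/Ag couple has the more positive E°, so it is the cathode; Pb²⁺/Pb is the anode.
E°cell = +0.81 − (−0.13) = +0.94 V, with n = 2 electrons transferred.
The balanced reaction is 2 Ag+(aq) + Pb(s) → 2 Ag(s) + Pb2+(aq), so Q = [Pb2+(aq)] / [Ag+(aq)]^2 = 3.2×10^3 and log Q = 3.505.
Applying E = E° − (RT ln10/nF)·log Q gives +0.94 − (0.0571/2)(3.505) = +0.84 V.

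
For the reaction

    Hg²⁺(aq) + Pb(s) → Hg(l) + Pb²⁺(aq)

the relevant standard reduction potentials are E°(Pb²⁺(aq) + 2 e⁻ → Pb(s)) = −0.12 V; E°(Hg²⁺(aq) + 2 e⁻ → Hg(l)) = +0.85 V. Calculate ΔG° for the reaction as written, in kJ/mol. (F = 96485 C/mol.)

In the reaction as written Hg²⁺(aq) is reduced, so the Hg²⁺/Hg couple is the cathode and Pb²⁺/Pb is the anode.
E°cell = +0.85 − (−0.12) = +0.97 V; balancing electrons gives n = 2.
ΔG° = −nFE°cell = −(2)(96485)(+0.97) J/mol = −187 kJ/mol.

−187 kJ/mol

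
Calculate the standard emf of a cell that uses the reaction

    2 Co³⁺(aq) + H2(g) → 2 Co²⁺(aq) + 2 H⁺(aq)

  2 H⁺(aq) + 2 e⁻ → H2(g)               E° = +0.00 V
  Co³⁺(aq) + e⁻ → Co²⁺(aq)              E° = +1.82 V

+1.82 V

In the reaction as written, Co³⁺(aq) is reduced (cathode) and H⁺(aq) is produced by oxidation at the anode.
E°cell = E°(cathode) − E°(anode) = +1.82 − (+0.00) = +1.82 V.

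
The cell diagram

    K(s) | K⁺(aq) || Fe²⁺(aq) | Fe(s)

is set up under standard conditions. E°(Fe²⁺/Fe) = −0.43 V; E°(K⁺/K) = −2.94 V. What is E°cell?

+2.51 V

By convention the left-hand electrode in cell notation is the anode (oxidation) and the right-hand electrode is the cathode (reduction).
E°cell = E°(right) − E°(left) = −0.43 − (−2.94) = +2.51 V.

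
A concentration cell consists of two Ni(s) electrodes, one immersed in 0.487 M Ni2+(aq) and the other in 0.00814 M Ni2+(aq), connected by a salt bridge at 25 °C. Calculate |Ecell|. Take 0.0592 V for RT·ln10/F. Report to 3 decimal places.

0.053 V

For a concentration cell E°cell = 0, since both electrodes use the same couple.
The compartment with the higher Ni2+(aq) concentration (0.487 M) acts as the cathode; ions are reduced there and produced at the dilute (0.00814 M) anode.
With n = 2, Ecell = −(0.0592/2)·log([dilute]/[conc]) = −(0.0592/2)·log(0.00814/0.487) = +0.053 V.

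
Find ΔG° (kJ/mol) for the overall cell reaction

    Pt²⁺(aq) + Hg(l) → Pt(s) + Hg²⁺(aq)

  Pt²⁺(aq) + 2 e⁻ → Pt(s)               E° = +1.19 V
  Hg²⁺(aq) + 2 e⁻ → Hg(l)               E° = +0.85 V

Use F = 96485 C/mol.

In the reaction as written Pt²⁺(aq) is reduced, so the Pt²⁺/Pt couple is the cathode and Hg²⁺/Hg is the anode.
E°cell = +1.19 − (+0.85) = +0.34 V; balancing electrons gives n = 2.
ΔG° = −nFE°cell = −(2)(96485)(+0.34) J/mol = −65.6 kJ/mol.

−65.6 kJ/mol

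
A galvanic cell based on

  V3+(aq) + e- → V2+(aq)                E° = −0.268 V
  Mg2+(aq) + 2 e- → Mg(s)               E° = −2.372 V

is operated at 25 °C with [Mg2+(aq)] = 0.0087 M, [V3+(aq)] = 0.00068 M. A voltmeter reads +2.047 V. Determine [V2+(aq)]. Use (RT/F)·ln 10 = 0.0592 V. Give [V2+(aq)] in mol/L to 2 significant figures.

0.067 M

V³⁺/V²⁺ is the cathode (higher E°); E°cell = −0.268 − (−2.372) = +2.104 V with n = 2.
Since E = E° − (0.0592/n)·log Q, log Q = n(E° − E)/0.0592 = 1.926.
For 2 V3+(aq) + Mg(s) → 2 V2+(aq) + Mg2+(aq), the reaction quotient is Q = ([V2+(aq)]^2·[Mg2+(aq)]) / [V3+(aq)]^2.
Solving for the unknown gives log [V2+(aq)] = −1.174, so [V2+(aq)] ≈ 0.067 M.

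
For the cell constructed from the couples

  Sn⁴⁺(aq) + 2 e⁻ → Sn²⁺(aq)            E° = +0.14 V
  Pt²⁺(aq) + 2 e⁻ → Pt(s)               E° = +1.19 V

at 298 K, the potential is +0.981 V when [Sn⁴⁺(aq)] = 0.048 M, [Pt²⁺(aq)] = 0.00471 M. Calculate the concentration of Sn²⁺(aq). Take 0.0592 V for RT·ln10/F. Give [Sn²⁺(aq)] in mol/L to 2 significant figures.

0.048 M

With Pt²⁺/Pt at the cathode and Sn⁴⁺/Sn²⁺ at the anode, E°cell = +1.19 − (+0.14) = +1.05 V (n = 2).
Rearranging E = E° − (0.0592/n)·log Q gives log Q = 2(+1.05 − (+0.981))/0.0592 = 2.331.
Balancing electrons gives Pt²⁺(aq) + Sn²⁺(aq) → Pt(s) + Sn⁴⁺(aq); thus Q = [Sn⁴⁺(aq)] / ([Pt²⁺(aq)]·[Sn²⁺(aq)]).
Solving for the unknown gives log [Sn²⁺(aq)] = −1.323, so [Sn²⁺(aq)] ≈ 0.048 M.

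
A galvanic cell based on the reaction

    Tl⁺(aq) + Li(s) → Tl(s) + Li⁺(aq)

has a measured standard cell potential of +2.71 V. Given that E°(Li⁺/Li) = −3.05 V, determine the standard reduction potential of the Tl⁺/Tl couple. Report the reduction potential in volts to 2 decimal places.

−0.34 V

In the reaction as written the Tl⁺/Tl couple is reduced (cathode) and Li⁺/Li is oxidized (anode), so E°cell = E°(Tl⁺/Tl) − E°(Li⁺/Li).
E°(Tl⁺/Tl) = E°cell + E°(anode) = +2.71 + (−3.05) = −0.34 V.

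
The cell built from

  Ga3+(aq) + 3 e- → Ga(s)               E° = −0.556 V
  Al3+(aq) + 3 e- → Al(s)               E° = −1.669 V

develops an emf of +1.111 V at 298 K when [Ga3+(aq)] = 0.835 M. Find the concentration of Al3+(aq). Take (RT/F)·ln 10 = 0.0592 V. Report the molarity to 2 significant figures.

Ga³⁺/Ga is the cathode (higher E°); E°cell = −0.556 − (−1.669) = +1.113 V with n = 3.
Since E = E° − (0.0592/n)·log Q, log Q = n(E° − E)/0.0592 = 0.101.
Balancing electrons gives Ga3+(aq) + Al(s) → Ga(s) + Al3+(aq); thus Q = [Al3+(aq)] / [Ga3+(aq)].
Isolating [Al3+(aq)] in Q = 10^{0.101} yields log [Al3+(aq)] = 0.023, i.e. 1.1 M.

1.1 M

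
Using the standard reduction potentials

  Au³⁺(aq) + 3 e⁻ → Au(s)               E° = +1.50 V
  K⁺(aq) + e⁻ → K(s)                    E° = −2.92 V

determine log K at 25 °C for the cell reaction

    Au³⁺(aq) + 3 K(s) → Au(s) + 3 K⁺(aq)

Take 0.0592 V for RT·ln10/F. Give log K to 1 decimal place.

log K = 224.0

The Au³⁺/Au couple is reduced (cathode); E°cell = +1.50 − (−2.92) = +4.42 V with n = 3.
At equilibrium E = 0, so log K = nE°cell / 0.0592 = (3)(+4.42) / 0.0592 = 224.0.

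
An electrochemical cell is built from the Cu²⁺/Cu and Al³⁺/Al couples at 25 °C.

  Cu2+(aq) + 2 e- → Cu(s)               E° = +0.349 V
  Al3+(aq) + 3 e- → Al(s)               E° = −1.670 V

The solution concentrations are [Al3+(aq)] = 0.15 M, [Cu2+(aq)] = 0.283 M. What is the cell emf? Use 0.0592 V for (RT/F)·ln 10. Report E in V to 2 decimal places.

Since E°(Cu²⁺/Cu) > E°(Al³⁺/Al), Cu²⁺/Cu serves as the cathode.
E°cell = E°cat − E°an = +0.349 − (−1.670) = +2.019 V; n = 6.
The balanced reaction is 3 Cu2+(aq) + 2 Al(s) → 3 Cu(s) + 2 Al3+(aq), so Q = [Al3+(aq)]^2 / [Cu2+(aq)]^3 = 0.993 and log Q = −0.003.
Applying E = E° − (RT ln10/nF)·log Q gives +2.019 − (0.0592/6)(−0.003) = +2.02 V.

+2.02 V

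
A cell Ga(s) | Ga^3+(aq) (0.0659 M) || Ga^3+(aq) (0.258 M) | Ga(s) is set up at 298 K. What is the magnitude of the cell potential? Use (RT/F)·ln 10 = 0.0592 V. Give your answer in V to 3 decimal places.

For a concentration cell E°cell = 0, since both electrodes use the same couple.
The compartment with the higher Ga^3+(aq) concentration (0.258 M) acts as the cathode; ions are reduced there and produced at the dilute (0.0659 M) anode.
With n = 3, Ecell = −(0.0592/3)·log([dilute]/[conc]) = −(0.0592/3)·log(0.0659/0.258) = +0.012 V.

0.012 V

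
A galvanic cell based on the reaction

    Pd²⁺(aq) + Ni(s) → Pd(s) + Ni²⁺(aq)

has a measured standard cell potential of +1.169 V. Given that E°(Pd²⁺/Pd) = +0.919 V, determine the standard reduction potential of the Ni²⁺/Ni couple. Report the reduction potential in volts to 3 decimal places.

−0.250 V

In the reaction as written the Pd²⁺/Pd couple is reduced (cathode) and Ni²⁺/Ni is oxidized (anode), so E°cell = E°(Pd²⁺/Pd) − E°(Ni²⁺/Ni).
E°(Ni²⁺/Ni) = E°(cathode) − E°cell = +0.919 − (+1.169) = −0.250 V.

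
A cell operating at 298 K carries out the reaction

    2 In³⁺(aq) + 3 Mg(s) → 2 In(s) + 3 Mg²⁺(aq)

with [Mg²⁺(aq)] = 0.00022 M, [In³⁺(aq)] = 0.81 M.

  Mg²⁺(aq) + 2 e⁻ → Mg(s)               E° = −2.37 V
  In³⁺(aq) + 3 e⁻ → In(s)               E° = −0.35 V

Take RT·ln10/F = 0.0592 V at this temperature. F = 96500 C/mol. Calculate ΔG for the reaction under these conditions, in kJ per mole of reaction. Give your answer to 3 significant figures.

The standard cell potential is −0.35 − (−2.37) = +2.02 V, with n = 6 electrons in the balanced equation.
The reaction quotient is [Mg²⁺(aq)]^3 / [In³⁺(aq)]^2 = 1.62×10^−11; by Nernst, E = +2.02 − (0.0592/6)(−10.790) = +2.1265 V.
ΔG = −nFE = −(6)(96500)(+2.1265) J/mol = −1230 kJ/mol.

−1230 kJ/mol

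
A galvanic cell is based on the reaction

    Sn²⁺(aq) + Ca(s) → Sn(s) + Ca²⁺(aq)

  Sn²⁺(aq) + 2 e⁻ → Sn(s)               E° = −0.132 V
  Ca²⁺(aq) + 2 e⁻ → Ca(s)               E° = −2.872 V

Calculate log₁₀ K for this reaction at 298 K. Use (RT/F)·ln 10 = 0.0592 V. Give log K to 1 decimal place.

log K = 92.6

The Sn²⁺/Sn couple is reduced (cathode); E°cell = −0.132 − (−2.872) = +2.740 V with n = 2.
At equilibrium E = 0, so log K = nE°cell / 0.0592 = (2)(+2.740) / 0.0592 = 92.6.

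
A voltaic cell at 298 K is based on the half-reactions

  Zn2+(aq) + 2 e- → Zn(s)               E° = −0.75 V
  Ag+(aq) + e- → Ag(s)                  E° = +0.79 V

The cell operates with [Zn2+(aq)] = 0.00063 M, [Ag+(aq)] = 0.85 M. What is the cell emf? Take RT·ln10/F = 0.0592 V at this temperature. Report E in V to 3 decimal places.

+1.631 V

The Ag⁺/Ag couple has the more positive E°, so it is the cathode; Zn²⁺/Zn is the anode.
E°cell = +0.79 − (−0.75) = +1.54 V, with n = 2 electrons transferred.
Balancing gives 2 Ag+(aq) + Zn(s) → 2 Ag(s) + Zn2+(aq); hence Q = [Zn2+(aq)] / [Ag+(aq)]^2 = 0.000872 (log Q = −3.059).
E = E° − (0.0592/n)·log Q = +1.54 − (0.0592/2)(−3.059) = +1.631 V.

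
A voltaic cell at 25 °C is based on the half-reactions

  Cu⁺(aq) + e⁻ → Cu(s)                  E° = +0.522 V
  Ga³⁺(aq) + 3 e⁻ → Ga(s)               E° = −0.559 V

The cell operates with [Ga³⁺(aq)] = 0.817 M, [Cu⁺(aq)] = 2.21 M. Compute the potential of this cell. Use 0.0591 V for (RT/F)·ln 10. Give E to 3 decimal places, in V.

+1.103 V

The Cu⁺/Cu couple has the more positive E°, so it is the cathode; Ga³⁺/Ga is the anode.
The standard potential is +0.522 − (−0.559) = +1.081 V and the balanced reaction transfers n = 3 electrons.
The balanced reaction is 3 Cu⁺(aq) + Ga(s) → 3 Cu(s) + Ga³⁺(aq), so Q = [Ga³⁺(aq)] / [Cu⁺(aq)]^3 = 0.0757 and log Q = −1.121.
E = E° − (0.0591/n)·log Q = +1.081 − (0.0591/3)(−1.121) = +1.103 V.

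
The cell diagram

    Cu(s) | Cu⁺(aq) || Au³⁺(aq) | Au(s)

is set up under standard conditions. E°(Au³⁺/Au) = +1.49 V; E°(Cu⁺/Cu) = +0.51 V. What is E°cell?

+0.98 V

By convention the left-hand electrode in cell notation is the anode (oxidation) and the right-hand electrode is the cathode (reduction).
E°cell = E°(right) − E°(left) = +1.49 − (+0.51) = +0.98 V.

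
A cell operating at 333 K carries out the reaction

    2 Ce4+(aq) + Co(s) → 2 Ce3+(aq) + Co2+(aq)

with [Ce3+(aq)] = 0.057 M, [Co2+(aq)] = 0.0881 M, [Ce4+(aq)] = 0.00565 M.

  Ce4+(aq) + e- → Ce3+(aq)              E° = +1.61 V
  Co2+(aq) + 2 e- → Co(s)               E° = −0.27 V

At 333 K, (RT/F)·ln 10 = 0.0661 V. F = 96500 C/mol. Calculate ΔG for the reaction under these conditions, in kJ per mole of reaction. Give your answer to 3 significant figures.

E°cell = +1.61 − (−0.27) = +1.88 V; the balanced reaction transfers n = 2 electrons.
Q = ([Ce3+(aq)]^2·[Co2+(aq)]) / [Ce4+(aq)]^2 = 8.97, so log Q = 0.953 and E = +1.88 − (0.0661/2)(0.953) = +1.8485 V.
Then ΔG = −nFE = −2 × 96500 × +1.8485 J/mol = −357 kJ/mol.

−357 kJ/mol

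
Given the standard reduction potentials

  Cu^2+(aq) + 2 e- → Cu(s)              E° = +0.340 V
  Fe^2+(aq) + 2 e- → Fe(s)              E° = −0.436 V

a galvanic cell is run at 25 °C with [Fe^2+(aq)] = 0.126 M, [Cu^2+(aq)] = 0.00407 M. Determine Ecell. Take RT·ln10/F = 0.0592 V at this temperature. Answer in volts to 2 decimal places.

Cu²⁺/Cu is reduced (cathode, E° = +0.340 V) and Fe²⁺/Fe is oxidized (anode).
E°cell = E°cat − E°an = +0.340 − (−0.436) = +0.776 V; n = 2.
The balanced reaction is Cu^2+(aq) + Fe(s) → Cu(s) + Fe^2+(aq), so Q = [Fe^2+(aq)] / [Cu^2+(aq)] = 31 and log Q = 1.491.
E = E° − (0.0592/n)·log Q = +0.776 − (0.0592/2)(1.491) = +0.73 V.

+0.73 V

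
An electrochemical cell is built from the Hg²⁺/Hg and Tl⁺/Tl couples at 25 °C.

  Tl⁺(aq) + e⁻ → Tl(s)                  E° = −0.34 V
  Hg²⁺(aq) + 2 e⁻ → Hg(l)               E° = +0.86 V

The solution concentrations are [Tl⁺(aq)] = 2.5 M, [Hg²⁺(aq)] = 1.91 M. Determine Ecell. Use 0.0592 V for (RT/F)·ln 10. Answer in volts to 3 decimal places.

Hg²⁺/Hg is reduced (cathode, E° = +0.86 V) and Tl⁺/Tl is oxidized (anode).
E°cell = +0.86 − (−0.34) = +1.20 V, with n = 2 electrons transferred.
The balanced reaction is Hg²⁺(aq) + 2 Tl(s) → Hg(l) + 2 Tl⁺(aq), so Q = [Tl⁺(aq)]^2 / [Hg²⁺(aq)] = 3.27 and log Q = 0.515.
Applying E = E° − (RT ln10/nF)·log Q gives +1.20 − (0.0592/2)(0.515) = +1.185 V.

+1.185 V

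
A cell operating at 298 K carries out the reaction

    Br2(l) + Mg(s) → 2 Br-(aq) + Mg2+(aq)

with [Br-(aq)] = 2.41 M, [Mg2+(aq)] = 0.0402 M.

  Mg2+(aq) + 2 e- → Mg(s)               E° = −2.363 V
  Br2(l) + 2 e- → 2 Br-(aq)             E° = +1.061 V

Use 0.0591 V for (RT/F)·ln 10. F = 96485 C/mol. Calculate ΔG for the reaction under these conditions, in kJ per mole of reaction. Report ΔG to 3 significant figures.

−664 kJ/mol

With Br₂/Br⁻ reduced at the cathode, E°cell = +1.061 − (−2.363) = +3.424 V and n = 2.
Here Q = [Br-(aq)]^2·[Mg2+(aq)] = 0.233 (log Q = −0.632), giving E = +3.424 − (0.0591/2)·(−0.632) = +3.4427 V.
Then ΔG = −nFE = −2 × 96485 × +3.4427 J/mol = −664 kJ/mol.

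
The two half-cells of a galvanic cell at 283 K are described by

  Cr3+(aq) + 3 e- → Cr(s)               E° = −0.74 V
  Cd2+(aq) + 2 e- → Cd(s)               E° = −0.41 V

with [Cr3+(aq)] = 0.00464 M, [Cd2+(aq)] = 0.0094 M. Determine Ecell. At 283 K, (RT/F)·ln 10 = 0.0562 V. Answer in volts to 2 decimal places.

Cd²⁺/Cd is reduced (cathode, E° = −0.41 V) and Cr³⁺/Cr is oxidized (anode).
The standard potential is −0.41 − (−0.74) = +0.33 V and the balanced reaction transfers n = 6 electrons.
For the overall reaction 3 Cd2+(aq) + 2 Cr(s) → 3 Cd(s) + 2 Cr3+(aq), Q = [Cr3+(aq)]^2 / [Cd2+(aq)]^3 = 25.9, giving log Q = 1.414.
E = E° − (0.0562/n)·log Q = +0.33 − (0.0562/6)(1.414) = +0.32 V.

+0.32 V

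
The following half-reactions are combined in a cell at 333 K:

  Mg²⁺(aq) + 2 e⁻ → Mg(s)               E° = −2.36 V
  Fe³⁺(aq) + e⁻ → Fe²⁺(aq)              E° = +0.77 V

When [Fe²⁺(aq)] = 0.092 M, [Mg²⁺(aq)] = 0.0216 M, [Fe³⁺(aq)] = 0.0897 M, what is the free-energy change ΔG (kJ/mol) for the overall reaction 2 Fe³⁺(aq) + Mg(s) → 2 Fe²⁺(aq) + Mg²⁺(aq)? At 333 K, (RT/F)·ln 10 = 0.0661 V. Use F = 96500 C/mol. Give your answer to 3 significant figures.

−615 kJ/mol

The standard cell potential is +0.77 − (−2.36) = +3.13 V, with n = 2 electrons in the balanced equation.
Here Q = ([Fe²⁺(aq)]^2·[Mg²⁺(aq)]) / [Fe³⁺(aq)]^2 = 0.0227 (log Q = −1.644), giving E = +3.13 − (0.0661/2)·(−1.644) = +3.1843 V.
Finally ΔG = −nFE = −(2)(96500 C/mol)(+3.1843 V) = −615 kJ/mol.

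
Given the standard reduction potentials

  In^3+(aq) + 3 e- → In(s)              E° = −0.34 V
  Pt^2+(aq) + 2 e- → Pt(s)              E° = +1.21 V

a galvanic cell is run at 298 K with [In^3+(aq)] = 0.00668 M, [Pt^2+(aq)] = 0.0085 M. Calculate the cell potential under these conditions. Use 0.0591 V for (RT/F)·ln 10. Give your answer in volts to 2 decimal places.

Since E°(Pt²⁺/Pt) > E°(In³⁺/In), Pt²⁺/Pt serves as the cathode.
E°cell = +1.21 − (−0.34) = +1.55 V, with n = 6 electrons transferred.
Balancing gives 3 Pt^2+(aq) + 2 In(s) → 3 Pt(s) + 2 In^3+(aq); hence Q = [In^3+(aq)]^2 / [Pt^2+(aq)]^3 = 72.7 (log Q = 1.861).
Applying E = E° − (RT ln10/nF)·log Q gives +1.55 − (0.0591/6)(1.861) = +1.53 V.

+1.53 V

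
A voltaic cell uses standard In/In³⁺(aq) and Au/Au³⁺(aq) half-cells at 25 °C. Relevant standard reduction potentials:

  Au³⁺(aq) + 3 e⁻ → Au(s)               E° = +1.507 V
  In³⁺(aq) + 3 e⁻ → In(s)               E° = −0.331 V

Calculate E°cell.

+1.838 V

The Au³⁺/Au couple has the higher E°, so Au ion is reduced (cathode) and In is oxidized (anode).
E°cell = E°(cathode) − E°(anode) = +1.507 − (−0.331) = +1.838 V.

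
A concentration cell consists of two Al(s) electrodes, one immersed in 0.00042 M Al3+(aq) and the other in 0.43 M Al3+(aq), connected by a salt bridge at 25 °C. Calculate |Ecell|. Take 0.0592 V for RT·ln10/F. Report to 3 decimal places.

For a concentration cell E°cell = 0, since both electrodes use the same couple.
The compartment with the higher Al3+(aq) concentration (0.43 M) acts as the cathode; ions are reduced there and produced at the dilute (0.00042 M) anode.
With n = 3, Ecell = −(0.0592/3)·log([dilute]/[conc]) = −(0.0592/3)·log(0.00042/0.43) = +0.059 V.

0.059 V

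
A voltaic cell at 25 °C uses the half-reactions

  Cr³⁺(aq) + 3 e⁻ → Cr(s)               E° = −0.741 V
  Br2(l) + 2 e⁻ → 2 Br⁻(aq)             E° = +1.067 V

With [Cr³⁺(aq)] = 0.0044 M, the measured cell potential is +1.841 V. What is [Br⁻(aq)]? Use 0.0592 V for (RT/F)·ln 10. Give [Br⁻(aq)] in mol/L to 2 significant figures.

The Br₂/Br⁻ couple has the larger reduction potential, so it is the cathode: E°cell = +1.067 − (−0.741) = +1.808 V and n = 6.
From the Nernst equation, log Q = n(E° − E)/0.0592 = 6·(+1.808 − (+1.841))/0.0592 = −3.345.
For 3 Br2(l) + 2 Cr(s) → 6 Br⁻(aq) + 2 Cr³⁺(aq), the reaction quotient is Q = [Br⁻(aq)]^6·[Cr³⁺(aq)]^2.
Isolating [Br⁻(aq)] in Q = 10^{−3.345} yields log [Br⁻(aq)] = 0.228, i.e. 1.7 M.

1.7 M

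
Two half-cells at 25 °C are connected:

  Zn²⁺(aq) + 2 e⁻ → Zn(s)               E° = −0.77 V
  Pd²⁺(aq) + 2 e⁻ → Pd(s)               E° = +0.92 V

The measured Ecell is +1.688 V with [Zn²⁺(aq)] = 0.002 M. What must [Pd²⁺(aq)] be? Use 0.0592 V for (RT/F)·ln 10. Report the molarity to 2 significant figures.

0.0017 M

With Pd²⁺/Pd at the cathode and Zn²⁺/Zn at the anode, E°cell = +0.92 − (−0.77) = +1.69 V (n = 2).
From the Nernst equation, log Q = n(E° − E)/0.0592 = 2·(+1.69 − (+1.688))/0.0592 = 0.068.
For Pd²⁺(aq) + Zn(s) → Pd(s) + Zn²⁺(aq), the reaction quotient is Q = [Zn²⁺(aq)] / [Pd²⁺(aq)].
Substituting the known concentrations and solving, log [Pd²⁺(aq)] = −2.767 and [Pd²⁺(aq)] = 0.0017 M.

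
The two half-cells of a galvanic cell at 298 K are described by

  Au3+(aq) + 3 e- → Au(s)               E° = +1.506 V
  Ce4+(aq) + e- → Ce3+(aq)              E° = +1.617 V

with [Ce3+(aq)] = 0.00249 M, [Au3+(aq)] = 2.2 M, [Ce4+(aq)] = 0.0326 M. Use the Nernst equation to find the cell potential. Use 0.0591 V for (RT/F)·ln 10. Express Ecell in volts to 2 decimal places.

+0.17 V

Ce⁴⁺/Ce³⁺ is reduced (cathode, E° = +1.617 V) and Au³⁺/Au is oxidized (anode).
The standard potential is +1.617 − (+1.506) = +0.111 V and the balanced reaction transfers n = 3 electrons.
Balancing gives 3 Ce4+(aq) + Au(s) → 3 Ce3+(aq) + Au3+(aq); hence Q = ([Ce3+(aq)]^3·[Au3+(aq)]) / [Ce4+(aq)]^3 = 0.00098 (log Q = −3.009).
Applying E = E° − (RT ln10/nF)·log Q gives +0.111 − (0.0591/3)(−3.009) = +0.17 V.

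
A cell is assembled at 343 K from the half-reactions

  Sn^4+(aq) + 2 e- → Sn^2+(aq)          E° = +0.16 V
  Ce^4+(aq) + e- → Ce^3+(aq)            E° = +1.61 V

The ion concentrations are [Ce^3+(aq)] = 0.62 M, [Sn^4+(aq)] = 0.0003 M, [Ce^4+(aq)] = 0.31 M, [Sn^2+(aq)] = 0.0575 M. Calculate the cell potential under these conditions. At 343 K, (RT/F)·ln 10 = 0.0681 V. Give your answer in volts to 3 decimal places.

+1.507 V

Ce⁴⁺/Ce³⁺ is reduced (cathode, E° = +1.61 V) and Sn⁴⁺/Sn²⁺ is oxidized (anode).
E°cell = E°cat − E°an = +1.61 − (+0.16) = +1.45 V; n = 2.
Balancing gives 2 Ce^4+(aq) + Sn^2+(aq) → 2 Ce^3+(aq) + Sn^4+(aq); hence Q = ([Ce^3+(aq)]^2·[Sn^4+(aq)]) / ([Ce^4+(aq)]^2·[Sn^2+(aq)]) = 0.0209 (log Q = −1.680).
Applying E = E° − (RT ln10/nF)·log Q gives +1.45 − (0.0681/2)(−1.680) = +1.507 V.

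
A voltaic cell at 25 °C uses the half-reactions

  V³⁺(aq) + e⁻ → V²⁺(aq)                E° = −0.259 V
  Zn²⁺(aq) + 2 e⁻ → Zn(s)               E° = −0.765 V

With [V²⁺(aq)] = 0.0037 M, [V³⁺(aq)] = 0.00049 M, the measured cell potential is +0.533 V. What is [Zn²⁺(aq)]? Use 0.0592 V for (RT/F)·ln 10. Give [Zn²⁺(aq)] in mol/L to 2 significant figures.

The V³⁺/V²⁺ couple has the larger reduction potential, so it is the cathode: E°cell = −0.259 − (−0.765) = +0.506 V and n = 2.
From the Nernst equation, log Q = n(E° − E)/0.0592 = 2·(+0.506 − (+0.533))/0.0592 = −0.912.
Balancing electrons gives 2 V³⁺(aq) + Zn(s) → 2 V²⁺(aq) + Zn²⁺(aq); thus Q = ([V²⁺(aq)]^2·[Zn²⁺(aq)]) / [V³⁺(aq)]^2.
Solving for the unknown gives log [Zn²⁺(aq)] = −2.668, so [Zn²⁺(aq)] ≈ 0.0021 M.

0.0021 M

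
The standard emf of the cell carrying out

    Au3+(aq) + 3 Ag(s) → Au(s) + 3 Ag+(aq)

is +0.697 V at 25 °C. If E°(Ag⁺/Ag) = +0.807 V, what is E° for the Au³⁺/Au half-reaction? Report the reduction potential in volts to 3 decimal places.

+1.504 V

In the reaction as written the Au³⁺/Au couple is reduced (cathode) and Ag⁺/Ag is oxidized (anode), so E°cell = E°(Au³⁺/Au) − E°(Ag⁺/Ag).
E°(Au³⁺/Au) = E°cell + E°(anode) = +0.697 + (+0.807) = +1.504 V.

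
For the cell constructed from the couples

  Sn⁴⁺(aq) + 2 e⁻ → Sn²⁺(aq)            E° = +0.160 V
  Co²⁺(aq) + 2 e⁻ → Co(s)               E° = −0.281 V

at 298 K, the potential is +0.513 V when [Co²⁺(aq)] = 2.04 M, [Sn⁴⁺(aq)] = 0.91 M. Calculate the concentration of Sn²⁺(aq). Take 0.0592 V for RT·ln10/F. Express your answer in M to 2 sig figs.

0.0016 M

The Sn⁴⁺/Sn²⁺ couple has the larger reduction potential, so it is the cathode: E°cell = +0.160 − (−0.281) = +0.441 V and n = 2.
From the Nernst equation, log Q = n(E° − E)/0.0592 = 2·(+0.441 − (+0.513))/0.0592 = −2.432.
The balanced reaction is Sn⁴⁺(aq) + Co(s) → Sn²⁺(aq) + Co²⁺(aq), so Q = ([Sn²⁺(aq)]·[Co²⁺(aq)]) / [Sn⁴⁺(aq)].
Solving for the unknown gives log [Sn²⁺(aq)] = −2.783, so [Sn²⁺(aq)] ≈ 0.0016 M.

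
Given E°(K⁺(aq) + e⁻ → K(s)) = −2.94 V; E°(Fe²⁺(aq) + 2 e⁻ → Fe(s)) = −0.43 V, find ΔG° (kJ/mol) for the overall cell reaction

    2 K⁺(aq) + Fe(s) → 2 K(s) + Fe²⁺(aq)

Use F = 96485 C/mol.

+484 kJ/mol

In the reaction as written K⁺(aq) is reduced, so the K⁺/K couple is the cathode and Fe²⁺/Fe is the anode.
E°cell = −2.94 − (−0.43) = −2.51 V; balancing electrons gives n = 2.
ΔG° = −nFE°cell = −(2)(96485)(−2.51) J/mol = +484 kJ/mol.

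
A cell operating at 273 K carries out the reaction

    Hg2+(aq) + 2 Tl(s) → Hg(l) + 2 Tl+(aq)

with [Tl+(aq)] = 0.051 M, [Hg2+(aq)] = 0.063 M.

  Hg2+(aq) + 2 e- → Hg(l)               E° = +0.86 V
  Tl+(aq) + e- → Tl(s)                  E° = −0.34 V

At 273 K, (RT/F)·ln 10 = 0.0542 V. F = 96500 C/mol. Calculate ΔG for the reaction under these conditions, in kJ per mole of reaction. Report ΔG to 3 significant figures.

With Hg²⁺/Hg reduced at the cathode, E°cell = +0.86 − (−0.34) = +1.20 V and n = 2.
The reaction quotient is [Tl+(aq)]^2 / [Hg2+(aq)] = 0.0413; by Nernst, E = +1.20 − (0.0542/2)(−1.384) = +1.2375 V.
Then ΔG = −nFE = −2 × 96500 × +1.2375 J/mol = −239 kJ/mol.

−239 kJ/mol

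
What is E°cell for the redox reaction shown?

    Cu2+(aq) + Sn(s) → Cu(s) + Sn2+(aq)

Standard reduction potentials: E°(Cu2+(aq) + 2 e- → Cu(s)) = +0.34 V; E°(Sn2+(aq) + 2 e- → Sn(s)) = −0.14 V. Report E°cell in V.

In the reaction as written, Cu2+(aq) is reduced (cathode) and Sn2+(aq) is produced by oxidation at the anode.
E°cell = E°(cathode) − E°(anode) = +0.34 − (−0.14) = +0.48 V.

+0.48 V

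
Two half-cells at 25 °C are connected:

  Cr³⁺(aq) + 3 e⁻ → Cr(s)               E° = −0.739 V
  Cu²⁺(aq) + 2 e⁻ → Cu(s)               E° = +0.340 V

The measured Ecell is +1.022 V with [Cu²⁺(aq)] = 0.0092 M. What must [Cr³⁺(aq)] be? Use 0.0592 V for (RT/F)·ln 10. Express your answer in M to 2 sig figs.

Cu²⁺/Cu is the cathode (higher E°); E°cell = +0.340 − (−0.739) = +1.079 V with n = 6.
Rearranging E = E° − (0.0592/n)·log Q gives log Q = 6(+1.079 − (+1.022))/0.0592 = 5.777.
For 3 Cu²⁺(aq) + 2 Cr(s) → 3 Cu(s) + 2 Cr³⁺(aq), the reaction quotient is Q = [Cr³⁺(aq)]^2 / [Cu²⁺(aq)]^3.
Solving for the unknown gives log [Cr³⁺(aq)] = −0.166, so [Cr³⁺(aq)] ≈ 0.68 M.

0.68 M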